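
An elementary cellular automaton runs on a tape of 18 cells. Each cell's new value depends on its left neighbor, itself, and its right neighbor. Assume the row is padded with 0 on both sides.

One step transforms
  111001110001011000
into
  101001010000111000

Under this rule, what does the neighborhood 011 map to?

1

At position 0 the neighborhood is 011; the next row has 1 there.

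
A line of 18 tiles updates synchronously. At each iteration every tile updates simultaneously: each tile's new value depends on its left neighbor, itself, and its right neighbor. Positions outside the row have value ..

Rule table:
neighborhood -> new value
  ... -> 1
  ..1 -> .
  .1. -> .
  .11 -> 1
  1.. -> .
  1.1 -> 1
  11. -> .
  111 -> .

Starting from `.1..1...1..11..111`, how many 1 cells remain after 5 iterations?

iteration 1: ......1....1...1..
iteration 2: 11111...11...1...1
iteration 3: 1.....1.1..1...1..
iteration 4: ..111..1.....1...1
iteration 5: 1.1......111...1..
count of 1: 6

6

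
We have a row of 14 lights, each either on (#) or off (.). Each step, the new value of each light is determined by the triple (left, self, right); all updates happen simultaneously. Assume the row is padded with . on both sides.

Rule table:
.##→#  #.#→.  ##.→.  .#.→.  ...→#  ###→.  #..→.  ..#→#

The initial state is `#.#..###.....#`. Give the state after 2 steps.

#####..###....

....##...####.
#####..###....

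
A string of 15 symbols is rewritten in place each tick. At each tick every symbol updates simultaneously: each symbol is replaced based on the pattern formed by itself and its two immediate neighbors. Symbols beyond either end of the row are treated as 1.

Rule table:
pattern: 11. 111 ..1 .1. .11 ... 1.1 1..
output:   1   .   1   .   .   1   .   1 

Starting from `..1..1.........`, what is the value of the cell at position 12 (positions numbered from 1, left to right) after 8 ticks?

.

tick 1: 11.11.111111111
tick 2: .1..1..........
tick 3: ..11.1111111111
tick 4: 11.1...........
tick 5: .1..11111111111
tick 6: ..11...........
tick 7: 11.111111111111
tick 8: .1.............
position 12 holds .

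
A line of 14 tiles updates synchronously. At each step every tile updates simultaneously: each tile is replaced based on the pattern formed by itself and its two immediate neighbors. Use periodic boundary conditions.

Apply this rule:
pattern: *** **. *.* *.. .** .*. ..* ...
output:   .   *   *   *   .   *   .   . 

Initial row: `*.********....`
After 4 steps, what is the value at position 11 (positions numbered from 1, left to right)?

.

step 1: **.......**...
step 2: .**.......**..
step 3: ..**.......**.
step 4: ...**.......**
position 11 holds .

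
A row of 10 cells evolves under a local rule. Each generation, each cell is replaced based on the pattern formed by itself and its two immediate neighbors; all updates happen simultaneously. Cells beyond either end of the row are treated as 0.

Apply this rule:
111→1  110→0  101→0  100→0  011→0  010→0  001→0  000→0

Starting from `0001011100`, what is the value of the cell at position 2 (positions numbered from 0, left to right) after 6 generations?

generation 1: 0000001000
generation 2: 0000000000
generation 3: 0000000000  (fixed point — unchanged through generation 6)
position 2 holds 0

0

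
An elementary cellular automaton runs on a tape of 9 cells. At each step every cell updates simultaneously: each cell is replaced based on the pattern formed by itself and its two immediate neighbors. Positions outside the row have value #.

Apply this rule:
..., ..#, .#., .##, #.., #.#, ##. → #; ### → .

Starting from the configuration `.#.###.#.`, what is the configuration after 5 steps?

####.####
...###...
####.####  (repeats step 1; period 2)
step 5: ####.####

####.####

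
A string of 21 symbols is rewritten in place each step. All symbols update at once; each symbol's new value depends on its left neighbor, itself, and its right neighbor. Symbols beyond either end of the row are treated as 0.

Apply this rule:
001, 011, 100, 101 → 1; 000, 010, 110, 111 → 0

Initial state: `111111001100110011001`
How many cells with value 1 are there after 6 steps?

step 1: 100000111011101110110
step 2: 010001100110011001101
step 3: 101011011101110111010
step 4: 010110110011001100101
step 5: 101101101110111011010
step 6: 011011011001100110101
count of 1: 12

12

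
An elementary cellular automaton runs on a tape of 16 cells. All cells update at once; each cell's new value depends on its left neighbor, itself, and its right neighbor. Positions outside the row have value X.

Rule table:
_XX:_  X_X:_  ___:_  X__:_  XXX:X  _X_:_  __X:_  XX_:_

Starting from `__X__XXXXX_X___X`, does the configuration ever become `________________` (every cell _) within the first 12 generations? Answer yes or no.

______XXX_______
_______X________
________________
all cells are _ at generation 3

yes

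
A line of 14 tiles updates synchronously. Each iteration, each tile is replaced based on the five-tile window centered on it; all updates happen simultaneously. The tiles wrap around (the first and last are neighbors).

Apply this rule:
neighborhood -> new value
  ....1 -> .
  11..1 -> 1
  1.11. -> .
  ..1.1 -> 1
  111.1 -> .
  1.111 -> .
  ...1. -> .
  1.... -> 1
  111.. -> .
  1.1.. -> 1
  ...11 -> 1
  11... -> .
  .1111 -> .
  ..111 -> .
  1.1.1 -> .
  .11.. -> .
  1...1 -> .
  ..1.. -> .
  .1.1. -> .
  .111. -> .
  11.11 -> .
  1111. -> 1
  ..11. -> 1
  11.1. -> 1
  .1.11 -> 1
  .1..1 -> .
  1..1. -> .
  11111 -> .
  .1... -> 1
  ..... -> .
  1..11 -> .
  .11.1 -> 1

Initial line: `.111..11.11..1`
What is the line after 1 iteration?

1...1.11...1.1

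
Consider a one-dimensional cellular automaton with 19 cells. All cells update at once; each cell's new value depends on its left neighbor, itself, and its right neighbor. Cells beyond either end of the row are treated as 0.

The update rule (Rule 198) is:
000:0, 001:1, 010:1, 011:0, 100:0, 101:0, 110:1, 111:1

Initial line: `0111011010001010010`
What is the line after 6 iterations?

1011001010011010110
1001011010101010010
1011001010101010110
1001011010101010010  (repeats iteration 2; period 2)
iteration 6: 1001011010101010010

1001011010101010010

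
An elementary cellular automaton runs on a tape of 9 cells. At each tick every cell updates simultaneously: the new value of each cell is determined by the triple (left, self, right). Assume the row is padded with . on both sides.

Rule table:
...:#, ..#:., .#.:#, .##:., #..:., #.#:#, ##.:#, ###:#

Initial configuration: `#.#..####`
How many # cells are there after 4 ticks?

###...###
.##.#..##
..###...#
#..##.#.#
count of #: 5

5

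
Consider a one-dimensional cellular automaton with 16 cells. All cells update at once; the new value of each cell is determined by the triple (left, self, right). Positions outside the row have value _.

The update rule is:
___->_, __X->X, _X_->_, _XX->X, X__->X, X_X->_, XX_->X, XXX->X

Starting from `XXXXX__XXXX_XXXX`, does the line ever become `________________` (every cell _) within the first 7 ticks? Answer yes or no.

tick 1: XXXXXXXXXXX_XXXX
tick 2: XXXXXXXXXXX_XXXX  (fixed point — unchanged through tick 7)
tick 7 is XXXXXXXXXXX_XXXX, still not uniform _

no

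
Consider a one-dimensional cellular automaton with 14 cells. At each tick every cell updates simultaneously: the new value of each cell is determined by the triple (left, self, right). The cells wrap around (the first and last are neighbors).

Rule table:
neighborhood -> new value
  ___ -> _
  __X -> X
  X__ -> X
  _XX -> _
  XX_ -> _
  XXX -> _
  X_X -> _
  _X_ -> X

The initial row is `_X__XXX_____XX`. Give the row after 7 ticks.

_XXX___X___X__
X___X_XXX_XXX_
XX_XX_________
_____X_______X
X___XXX_____XX
_X_X___X___X__
XX_XX_XXX_XXX_

XX_XX_XXX_XXX_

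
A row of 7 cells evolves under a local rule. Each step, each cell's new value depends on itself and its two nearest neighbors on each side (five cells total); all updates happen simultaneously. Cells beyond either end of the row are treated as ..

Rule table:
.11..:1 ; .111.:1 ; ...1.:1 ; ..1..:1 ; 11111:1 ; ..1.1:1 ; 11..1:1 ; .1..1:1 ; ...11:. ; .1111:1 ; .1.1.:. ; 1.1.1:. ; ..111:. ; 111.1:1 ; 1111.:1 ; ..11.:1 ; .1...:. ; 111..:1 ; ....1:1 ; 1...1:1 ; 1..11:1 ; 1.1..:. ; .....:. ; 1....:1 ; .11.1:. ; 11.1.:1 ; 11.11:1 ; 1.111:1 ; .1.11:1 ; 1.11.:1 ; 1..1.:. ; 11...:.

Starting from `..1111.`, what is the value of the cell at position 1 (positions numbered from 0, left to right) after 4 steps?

1..111.
111.11.
.11111.
..1111.
position 1 holds .

.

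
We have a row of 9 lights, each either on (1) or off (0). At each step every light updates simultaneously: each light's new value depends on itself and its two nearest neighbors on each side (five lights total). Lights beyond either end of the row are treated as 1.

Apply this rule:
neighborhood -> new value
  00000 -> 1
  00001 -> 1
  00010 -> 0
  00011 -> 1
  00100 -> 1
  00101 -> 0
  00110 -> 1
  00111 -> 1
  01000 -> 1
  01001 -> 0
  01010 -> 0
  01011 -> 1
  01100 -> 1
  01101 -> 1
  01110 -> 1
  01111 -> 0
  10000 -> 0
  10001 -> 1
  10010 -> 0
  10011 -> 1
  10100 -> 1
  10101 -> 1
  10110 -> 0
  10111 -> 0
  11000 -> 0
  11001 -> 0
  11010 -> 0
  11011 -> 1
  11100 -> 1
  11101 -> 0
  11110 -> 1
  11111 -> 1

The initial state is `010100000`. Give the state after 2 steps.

010110111
011011001

011011001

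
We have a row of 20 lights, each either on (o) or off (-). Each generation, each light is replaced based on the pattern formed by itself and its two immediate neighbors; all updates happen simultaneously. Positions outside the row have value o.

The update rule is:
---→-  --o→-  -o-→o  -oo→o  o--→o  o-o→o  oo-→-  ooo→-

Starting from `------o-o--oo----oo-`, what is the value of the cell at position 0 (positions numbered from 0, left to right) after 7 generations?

o

o-----oooo-o-o---o-o
-o----o---ooooo--ooo
ooo---oo--o----o-o--
---o--o-o-oo---oooo-
o--oo-ooooo-o--o---o
-o-o-oo----ooo-oo--o
oooooo-o---o--oo-o-o
position 0 holds o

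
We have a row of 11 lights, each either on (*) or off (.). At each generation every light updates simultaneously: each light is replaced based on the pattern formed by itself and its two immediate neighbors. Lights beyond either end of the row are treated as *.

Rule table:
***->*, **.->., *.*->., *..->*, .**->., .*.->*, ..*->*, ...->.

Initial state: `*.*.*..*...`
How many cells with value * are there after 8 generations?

..*.*****.*
***..***...
**.**.*.*.*
*.....*.*..
.*...**.***
.**.*....**
....**..*.*
*..*..***..
count of *: 5

5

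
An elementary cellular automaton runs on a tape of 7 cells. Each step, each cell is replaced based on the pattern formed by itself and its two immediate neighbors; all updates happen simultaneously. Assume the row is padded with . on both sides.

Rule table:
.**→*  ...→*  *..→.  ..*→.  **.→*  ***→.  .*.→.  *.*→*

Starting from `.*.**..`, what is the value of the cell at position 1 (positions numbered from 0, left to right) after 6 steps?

*

..***.*
*.*.**.
.*.***.
..**.*.
*.***..
.**.*.*
position 1 holds *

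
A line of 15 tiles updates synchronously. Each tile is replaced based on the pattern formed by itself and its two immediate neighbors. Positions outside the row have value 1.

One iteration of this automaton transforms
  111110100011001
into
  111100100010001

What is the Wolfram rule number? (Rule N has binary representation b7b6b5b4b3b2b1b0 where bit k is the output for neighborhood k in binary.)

position 0: 111 → 1  (bit 7 = 1)
position 4: 110 → 0  (bit 6 = 0)
position 5: 101 → 0  (bit 5 = 0)
position 7: 100 → 0  (bit 4 = 0)
position 10: 011 → 1  (bit 3 = 1)
position 6: 010 → 1  (bit 2 = 1)
position 9: 001 → 0  (bit 1 = 0)
position 8: 000 → 0  (bit 0 = 0)
bits b7..b0 = 10001100 = 140

140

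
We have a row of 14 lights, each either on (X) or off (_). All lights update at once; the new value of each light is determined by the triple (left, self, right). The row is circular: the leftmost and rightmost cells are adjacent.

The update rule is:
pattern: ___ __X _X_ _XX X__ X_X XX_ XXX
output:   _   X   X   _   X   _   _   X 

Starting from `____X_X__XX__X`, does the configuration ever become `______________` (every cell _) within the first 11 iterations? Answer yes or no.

X__XX_XXX__XXX
_XX____X_XX_XX
___X__XX______
__XXXX__X_____
_X_XX_XXXX____
XX_____XX_X___
__X___X___XX_X
XXXX_XXX_X___X
XXX___X__XX_X_
_X_X_XXXX___X_
XX_X__XX_X_XXX
iteration 11 is XX_X__XX_X_XXX, still not uniform _

no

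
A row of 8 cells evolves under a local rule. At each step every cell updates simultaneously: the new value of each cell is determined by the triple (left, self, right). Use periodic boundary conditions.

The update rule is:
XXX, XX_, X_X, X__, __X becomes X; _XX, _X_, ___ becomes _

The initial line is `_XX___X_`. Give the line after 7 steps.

XX_X_XX_

X_XX_X_X
XX_XX_X_
_XX_XX_X
X_XX_XX_
_X_XX_XX
X_X_XX_X
XX_X_XX_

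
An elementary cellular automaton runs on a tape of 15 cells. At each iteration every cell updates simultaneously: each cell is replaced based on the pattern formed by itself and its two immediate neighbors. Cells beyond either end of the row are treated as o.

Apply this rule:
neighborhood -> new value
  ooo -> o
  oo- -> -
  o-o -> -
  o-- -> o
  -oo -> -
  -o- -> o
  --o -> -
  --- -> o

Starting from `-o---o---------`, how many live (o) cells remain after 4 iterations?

iteration 1: -ooo-ooooooooo-
iteration 2: --o---ooooooo--
iteration 3: o-ooo--ooooo-o-
iteration 4: ---o-o--ooo--o-
count of o: 6

6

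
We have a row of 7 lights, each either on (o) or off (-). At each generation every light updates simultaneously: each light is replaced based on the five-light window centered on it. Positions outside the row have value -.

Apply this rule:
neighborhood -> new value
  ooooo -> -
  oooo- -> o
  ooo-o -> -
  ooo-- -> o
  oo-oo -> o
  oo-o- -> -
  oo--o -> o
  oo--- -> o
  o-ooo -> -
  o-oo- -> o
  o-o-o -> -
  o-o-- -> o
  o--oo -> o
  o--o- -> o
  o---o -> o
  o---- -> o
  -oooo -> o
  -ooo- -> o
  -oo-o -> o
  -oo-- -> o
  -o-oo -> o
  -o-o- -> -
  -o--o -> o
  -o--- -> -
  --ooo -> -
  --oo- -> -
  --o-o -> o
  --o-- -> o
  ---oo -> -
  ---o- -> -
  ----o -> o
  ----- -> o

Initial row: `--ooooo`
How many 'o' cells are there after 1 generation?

generation 1: o--o-oo
count of o: 4

4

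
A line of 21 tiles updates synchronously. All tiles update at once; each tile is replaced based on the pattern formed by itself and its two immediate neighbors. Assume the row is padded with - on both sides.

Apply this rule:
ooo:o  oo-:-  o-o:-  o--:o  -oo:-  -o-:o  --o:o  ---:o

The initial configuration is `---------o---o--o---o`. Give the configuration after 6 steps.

-o---ooooooooooo---o-

ooooooooooooooooooooo
-ooooooooooooooooooo-
o-ooooooooooooooooo-o
o--ooooooooooooooo--o
ooo-ooooooooooooo-ooo
-o---ooooooooooo---o-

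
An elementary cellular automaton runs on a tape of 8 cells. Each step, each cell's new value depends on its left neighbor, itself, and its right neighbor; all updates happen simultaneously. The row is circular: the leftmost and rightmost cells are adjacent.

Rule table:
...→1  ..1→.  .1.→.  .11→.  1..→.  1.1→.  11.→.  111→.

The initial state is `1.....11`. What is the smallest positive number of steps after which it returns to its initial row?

2

..111...
1.....11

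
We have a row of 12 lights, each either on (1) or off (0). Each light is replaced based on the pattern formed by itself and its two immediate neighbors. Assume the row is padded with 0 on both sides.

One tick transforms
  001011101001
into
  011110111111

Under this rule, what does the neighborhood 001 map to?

1

At position 1 the neighborhood is 001; the next row has 1 there.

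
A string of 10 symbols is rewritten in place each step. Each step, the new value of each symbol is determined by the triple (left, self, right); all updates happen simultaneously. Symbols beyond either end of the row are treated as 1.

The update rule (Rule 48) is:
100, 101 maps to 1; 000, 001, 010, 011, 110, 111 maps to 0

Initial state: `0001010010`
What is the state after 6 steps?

0101010001

1000101001
0100010100
1010001010
0101000101
1010100010
0101010001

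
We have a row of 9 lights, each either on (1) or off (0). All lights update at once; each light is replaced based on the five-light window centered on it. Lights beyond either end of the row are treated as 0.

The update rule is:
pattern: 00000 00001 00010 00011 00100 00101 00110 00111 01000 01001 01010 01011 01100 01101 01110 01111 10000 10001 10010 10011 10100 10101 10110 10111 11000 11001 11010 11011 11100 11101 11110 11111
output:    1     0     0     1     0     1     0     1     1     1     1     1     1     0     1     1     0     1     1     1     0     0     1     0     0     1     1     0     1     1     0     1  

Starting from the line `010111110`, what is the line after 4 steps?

100010101

011011010
100010101
011011010  (repeats step 1; period 2)
step 4: 100010101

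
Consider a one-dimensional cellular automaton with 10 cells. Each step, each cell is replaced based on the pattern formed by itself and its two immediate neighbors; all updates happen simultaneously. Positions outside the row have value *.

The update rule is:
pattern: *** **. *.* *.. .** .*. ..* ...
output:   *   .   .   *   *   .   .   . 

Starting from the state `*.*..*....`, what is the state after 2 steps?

...*..*...
*...*..*..

*...*..*..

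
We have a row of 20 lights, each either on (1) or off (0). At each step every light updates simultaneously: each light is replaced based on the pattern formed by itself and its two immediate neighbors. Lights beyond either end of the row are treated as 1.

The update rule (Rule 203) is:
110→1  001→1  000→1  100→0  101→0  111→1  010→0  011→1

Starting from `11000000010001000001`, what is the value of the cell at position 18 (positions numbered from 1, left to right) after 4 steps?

1

11011111100110011111
11011111101110111111
11011111101110111111  (fixed point — unchanged through step 4)
position 18 holds 1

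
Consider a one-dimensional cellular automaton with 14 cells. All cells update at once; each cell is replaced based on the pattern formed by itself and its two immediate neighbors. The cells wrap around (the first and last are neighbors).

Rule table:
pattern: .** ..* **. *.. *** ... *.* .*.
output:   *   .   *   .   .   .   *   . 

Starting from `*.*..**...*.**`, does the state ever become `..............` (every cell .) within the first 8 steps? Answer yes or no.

no

**...**....**.
**...**....***
.*...**....*..
.....**.......
.....**.......  (fixed point — unchanged through step 8)
step 8 is .....**......., still not uniform .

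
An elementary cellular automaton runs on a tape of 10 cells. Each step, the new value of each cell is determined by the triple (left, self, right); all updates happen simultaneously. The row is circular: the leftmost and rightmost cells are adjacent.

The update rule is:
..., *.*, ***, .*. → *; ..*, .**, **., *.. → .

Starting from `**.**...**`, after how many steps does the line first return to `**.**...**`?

step 1: *.*...*..*
step 2: .**.*.*...
step 3: ...****.**
step 4: .*..**.*..
step 5: .*....**.*
step 6: **.**...**

6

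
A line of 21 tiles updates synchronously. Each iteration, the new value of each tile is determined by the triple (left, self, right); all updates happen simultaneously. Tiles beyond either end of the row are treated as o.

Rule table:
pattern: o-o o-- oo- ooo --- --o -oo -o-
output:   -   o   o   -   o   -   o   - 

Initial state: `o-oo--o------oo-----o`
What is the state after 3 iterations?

o---oo--oo----ooo---o

o-ooo--ooooo-oooooo-o
o-o-oo-o---o-o----o-o
o---oo--oo----ooo---o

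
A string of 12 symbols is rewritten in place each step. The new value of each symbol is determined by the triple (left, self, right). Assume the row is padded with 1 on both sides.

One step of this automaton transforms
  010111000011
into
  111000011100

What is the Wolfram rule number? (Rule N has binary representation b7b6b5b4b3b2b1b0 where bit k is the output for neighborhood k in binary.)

position 4: 111 → 0  (bit 7 = 0)
position 5: 110 → 0  (bit 6 = 0)
position 0: 101 → 1  (bit 5 = 1)
position 6: 100 → 0  (bit 4 = 0)
position 3: 011 → 0  (bit 3 = 0)
position 1: 010 → 1  (bit 2 = 1)
position 9: 001 → 1  (bit 1 = 1)
position 7: 000 → 1  (bit 0 = 1)
bits b7..b0 = 00100111 = 39

39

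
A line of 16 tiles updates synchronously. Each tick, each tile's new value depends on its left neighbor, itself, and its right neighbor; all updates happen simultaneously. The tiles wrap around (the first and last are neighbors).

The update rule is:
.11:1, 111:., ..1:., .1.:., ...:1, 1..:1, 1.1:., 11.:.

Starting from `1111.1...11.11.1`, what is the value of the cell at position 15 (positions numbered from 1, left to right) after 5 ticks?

......11.1..1..1
11111.1...1..1..
1......11..1..1.
.11111.1.1..1...
.1........1..111
position 15 holds 1

1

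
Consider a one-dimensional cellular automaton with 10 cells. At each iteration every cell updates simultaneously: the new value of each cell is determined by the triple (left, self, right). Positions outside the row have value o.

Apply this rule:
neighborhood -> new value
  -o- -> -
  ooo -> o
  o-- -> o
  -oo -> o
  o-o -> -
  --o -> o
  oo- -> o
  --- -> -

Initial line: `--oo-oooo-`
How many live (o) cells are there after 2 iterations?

iteration 1: oooo-oooo-
iteration 2: oooo-oooo-
count of o: 8

8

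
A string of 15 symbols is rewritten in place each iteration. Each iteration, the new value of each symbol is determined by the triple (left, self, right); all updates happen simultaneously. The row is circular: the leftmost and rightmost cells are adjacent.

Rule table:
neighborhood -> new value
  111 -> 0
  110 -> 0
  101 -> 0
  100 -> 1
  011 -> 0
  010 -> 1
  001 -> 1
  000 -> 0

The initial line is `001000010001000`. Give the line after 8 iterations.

010110111111000

011100111011100
100011000000010
110100100000110
000111110001000
001000001011100
011100011000010
100010100100111
010110111111000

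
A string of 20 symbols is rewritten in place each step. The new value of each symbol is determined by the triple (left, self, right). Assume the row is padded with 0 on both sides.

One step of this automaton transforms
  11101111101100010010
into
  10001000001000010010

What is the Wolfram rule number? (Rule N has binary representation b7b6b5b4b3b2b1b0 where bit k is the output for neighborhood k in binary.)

position 1: 111 → 0  (bit 7 = 0)
position 2: 110 → 0  (bit 6 = 0)
position 3: 101 → 0  (bit 5 = 0)
position 12: 100 → 0  (bit 4 = 0)
position 0: 011 → 1  (bit 3 = 1)
position 15: 010 → 1  (bit 2 = 1)
position 14: 001 → 0  (bit 1 = 0)
position 13: 000 → 0  (bit 0 = 0)
bits b7..b0 = 00001100 = 12

12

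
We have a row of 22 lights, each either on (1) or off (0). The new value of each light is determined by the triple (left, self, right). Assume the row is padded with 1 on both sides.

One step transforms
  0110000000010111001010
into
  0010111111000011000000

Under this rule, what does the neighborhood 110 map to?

At position 2 the neighborhood is 110; the next row has 1 there.

1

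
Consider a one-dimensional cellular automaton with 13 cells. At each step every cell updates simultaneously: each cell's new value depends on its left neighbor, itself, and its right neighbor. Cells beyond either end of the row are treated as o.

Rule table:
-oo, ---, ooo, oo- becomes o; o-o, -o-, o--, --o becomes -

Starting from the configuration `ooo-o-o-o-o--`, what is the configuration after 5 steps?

ooo-oooooooo-

ooo----------
ooo-oooooooo-
ooo-oooooooo-  (fixed point — unchanged through step 5)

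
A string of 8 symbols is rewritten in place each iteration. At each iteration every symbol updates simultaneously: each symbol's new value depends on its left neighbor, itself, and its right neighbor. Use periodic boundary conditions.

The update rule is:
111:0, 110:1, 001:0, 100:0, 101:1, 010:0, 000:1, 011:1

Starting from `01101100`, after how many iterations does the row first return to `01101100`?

01111101
11000110
11010111
01101100

4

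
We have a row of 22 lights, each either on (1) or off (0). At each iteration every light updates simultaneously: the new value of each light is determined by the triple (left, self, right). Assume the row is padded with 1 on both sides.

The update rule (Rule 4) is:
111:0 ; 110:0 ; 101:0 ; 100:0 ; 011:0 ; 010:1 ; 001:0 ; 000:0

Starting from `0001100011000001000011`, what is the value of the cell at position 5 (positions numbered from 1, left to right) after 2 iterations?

iteration 1: 0000000000000001000000
iteration 2: 0000000000000001000000
position 5 holds 0

0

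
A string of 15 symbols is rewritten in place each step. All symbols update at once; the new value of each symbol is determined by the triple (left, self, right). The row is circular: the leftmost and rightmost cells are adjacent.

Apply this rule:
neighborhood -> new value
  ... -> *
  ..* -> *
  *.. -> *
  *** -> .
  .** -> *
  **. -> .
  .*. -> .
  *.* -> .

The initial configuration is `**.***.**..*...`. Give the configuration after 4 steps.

*..*...*.**.***
.**.***..*..*..
**..*..**.**.**
..**.***..*..*.

..**.***..*..*.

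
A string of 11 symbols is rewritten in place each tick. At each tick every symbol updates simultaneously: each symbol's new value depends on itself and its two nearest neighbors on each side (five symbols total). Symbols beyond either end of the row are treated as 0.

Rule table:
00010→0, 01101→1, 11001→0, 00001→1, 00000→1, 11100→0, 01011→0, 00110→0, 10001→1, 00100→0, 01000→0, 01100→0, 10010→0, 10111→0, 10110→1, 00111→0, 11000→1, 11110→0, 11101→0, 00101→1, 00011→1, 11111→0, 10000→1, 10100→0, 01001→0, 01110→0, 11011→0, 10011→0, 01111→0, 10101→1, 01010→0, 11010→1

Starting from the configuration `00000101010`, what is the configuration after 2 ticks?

tick 1: 11110101000
tick 2: 00001100011

00001100011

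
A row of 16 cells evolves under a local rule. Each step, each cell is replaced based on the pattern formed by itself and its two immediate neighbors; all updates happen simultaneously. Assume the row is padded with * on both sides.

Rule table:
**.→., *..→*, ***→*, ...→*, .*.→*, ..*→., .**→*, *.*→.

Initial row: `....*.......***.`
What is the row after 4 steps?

***.*******.**..
**..******..*.*.
*.*.*****.*.*.*.
..*.****..*.*.*.

..*.****..*.*.*.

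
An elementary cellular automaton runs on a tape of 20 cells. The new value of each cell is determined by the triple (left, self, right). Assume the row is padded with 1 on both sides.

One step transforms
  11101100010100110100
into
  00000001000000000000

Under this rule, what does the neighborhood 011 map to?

At position 4 the neighborhood is 011; the next row has 0 there.

0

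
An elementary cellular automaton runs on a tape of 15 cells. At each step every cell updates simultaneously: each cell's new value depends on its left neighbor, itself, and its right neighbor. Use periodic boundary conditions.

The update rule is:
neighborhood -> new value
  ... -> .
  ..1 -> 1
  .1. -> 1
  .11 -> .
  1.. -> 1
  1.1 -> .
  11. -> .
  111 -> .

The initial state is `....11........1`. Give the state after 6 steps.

1111.111..11111

1..1..1......11
.1111111....1..
1.......1..111.
11.....1111....
..1...1....1..1
1111.111..11111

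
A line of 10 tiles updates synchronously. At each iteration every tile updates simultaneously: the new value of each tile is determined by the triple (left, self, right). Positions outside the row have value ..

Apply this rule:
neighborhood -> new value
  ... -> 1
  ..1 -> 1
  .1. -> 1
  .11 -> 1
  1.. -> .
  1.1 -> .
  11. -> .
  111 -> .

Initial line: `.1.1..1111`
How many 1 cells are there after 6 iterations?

11.1.11...
1..1.1..11
1.11.1.11.
1.1..1.1..
1.1.11.1.1
1.1.1..1.1
count of 1: 5

5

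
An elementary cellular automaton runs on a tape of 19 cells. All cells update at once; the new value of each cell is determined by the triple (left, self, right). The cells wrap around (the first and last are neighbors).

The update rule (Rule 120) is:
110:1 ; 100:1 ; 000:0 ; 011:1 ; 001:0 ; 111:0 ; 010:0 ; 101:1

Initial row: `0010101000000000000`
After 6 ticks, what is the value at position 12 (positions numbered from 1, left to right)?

0

tick 1: 0001010100000000000
tick 2: 0000101010000000000
tick 3: 0000010101000000000
tick 4: 0000001010100000000
tick 5: 0000000101010000000
tick 6: 0000000010101000000
position 12 holds 0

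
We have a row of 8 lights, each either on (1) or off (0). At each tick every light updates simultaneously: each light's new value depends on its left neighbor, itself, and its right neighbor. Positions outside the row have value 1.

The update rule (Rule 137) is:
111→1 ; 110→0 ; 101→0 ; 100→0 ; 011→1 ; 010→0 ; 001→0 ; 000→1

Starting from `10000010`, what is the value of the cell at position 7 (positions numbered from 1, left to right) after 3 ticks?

tick 1: 00111000
tick 2: 00110010
tick 3: 00100000
position 7 holds 0

0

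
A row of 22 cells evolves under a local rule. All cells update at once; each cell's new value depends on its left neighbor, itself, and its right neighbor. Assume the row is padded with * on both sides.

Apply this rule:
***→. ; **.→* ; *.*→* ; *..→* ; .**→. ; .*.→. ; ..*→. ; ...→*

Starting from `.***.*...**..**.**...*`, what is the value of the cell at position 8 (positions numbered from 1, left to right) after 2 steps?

*..**.**..**..**.***..
**..**.**..**..**..**.
position 8 holds *

*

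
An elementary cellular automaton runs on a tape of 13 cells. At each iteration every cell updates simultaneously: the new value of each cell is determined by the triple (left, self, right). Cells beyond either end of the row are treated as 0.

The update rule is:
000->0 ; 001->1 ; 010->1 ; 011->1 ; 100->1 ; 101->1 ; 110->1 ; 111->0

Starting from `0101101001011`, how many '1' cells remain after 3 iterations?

1111111111111
1000000000001
1100000000011
count of 1: 4

4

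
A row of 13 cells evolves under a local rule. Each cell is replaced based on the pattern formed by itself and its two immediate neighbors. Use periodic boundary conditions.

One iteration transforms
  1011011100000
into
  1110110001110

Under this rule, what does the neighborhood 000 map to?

1

At position 9 the neighborhood is 000; the next row has 1 there.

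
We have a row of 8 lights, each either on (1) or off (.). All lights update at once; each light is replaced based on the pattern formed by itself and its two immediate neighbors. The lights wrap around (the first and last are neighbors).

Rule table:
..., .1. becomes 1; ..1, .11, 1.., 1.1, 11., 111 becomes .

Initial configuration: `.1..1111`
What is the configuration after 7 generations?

.1......

.1......
.1.11111
.1......  (repeats generation 1; period 2)
generation 7: .1......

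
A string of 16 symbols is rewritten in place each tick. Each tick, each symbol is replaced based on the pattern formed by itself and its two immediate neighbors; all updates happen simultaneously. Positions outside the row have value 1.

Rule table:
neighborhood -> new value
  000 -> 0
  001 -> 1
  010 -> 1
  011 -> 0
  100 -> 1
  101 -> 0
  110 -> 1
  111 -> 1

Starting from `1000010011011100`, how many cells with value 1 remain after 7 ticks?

12

tick 1: 1100111101001111
tick 2: 1111011101110111
tick 3: 1111001100110011
tick 4: 1111110111011101
tick 5: 1111110011001100
tick 6: 1111111101110111
tick 7: 1111111100110011
count of 1: 12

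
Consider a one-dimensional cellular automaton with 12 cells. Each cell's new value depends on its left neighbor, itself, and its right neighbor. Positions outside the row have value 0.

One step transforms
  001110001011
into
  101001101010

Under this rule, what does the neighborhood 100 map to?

1

At position 5 the neighborhood is 100; the next row has 1 there.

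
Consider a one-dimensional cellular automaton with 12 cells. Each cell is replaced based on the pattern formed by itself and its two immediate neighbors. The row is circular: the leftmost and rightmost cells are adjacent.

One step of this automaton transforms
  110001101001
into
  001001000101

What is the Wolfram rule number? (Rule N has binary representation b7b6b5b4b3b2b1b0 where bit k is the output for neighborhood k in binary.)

24

position 0: 111 → 0  (bit 7 = 0)
position 1: 110 → 0  (bit 6 = 0)
position 7: 101 → 0  (bit 5 = 0)
position 2: 100 → 1  (bit 4 = 1)
position 5: 011 → 1  (bit 3 = 1)
position 8: 010 → 0  (bit 2 = 0)
position 4: 001 → 0  (bit 1 = 0)
position 3: 000 → 0  (bit 0 = 0)
bits b7..b0 = 00011000 = 24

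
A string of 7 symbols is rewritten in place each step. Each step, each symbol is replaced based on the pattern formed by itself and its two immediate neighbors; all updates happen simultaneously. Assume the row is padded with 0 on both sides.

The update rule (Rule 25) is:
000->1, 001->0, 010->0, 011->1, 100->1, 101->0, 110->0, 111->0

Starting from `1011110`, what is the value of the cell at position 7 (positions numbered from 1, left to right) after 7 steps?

0010001
1001100
0101011
0000010
1111001
1000100
0110011
position 7 holds 1

1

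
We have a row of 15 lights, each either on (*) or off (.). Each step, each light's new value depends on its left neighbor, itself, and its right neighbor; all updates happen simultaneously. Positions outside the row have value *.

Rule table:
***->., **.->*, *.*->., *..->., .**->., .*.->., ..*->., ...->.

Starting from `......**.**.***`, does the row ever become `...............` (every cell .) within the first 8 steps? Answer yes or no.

yes

step 1: .......*..*....
step 2: ...............
all cells are . at step 2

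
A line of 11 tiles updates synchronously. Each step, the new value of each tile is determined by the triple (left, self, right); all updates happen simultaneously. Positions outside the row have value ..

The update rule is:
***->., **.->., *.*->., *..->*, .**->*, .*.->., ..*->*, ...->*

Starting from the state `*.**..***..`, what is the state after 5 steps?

step 1: ..*.***..**
step 2: **..*..***.
step 3: *.**.***..*
step 4: ..*..*..**.
step 5: **.**.***.*

**.**.***.*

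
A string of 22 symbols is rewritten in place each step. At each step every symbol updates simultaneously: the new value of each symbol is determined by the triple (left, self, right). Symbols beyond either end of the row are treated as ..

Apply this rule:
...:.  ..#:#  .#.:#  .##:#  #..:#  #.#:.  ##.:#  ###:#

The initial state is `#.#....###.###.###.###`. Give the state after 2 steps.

#.##..####.###.###.###
#.########.###.###.###

#.########.###.###.###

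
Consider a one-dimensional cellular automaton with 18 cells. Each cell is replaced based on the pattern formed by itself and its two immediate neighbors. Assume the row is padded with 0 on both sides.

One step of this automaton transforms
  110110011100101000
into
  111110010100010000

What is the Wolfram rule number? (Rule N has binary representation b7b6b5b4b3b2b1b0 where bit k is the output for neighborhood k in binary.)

104

position 8: 111 → 0  (bit 7 = 0)
position 1: 110 → 1  (bit 6 = 1)
position 2: 101 → 1  (bit 5 = 1)
position 5: 100 → 0  (bit 4 = 0)
position 0: 011 → 1  (bit 3 = 1)
position 12: 010 → 0  (bit 2 = 0)
position 6: 001 → 0  (bit 1 = 0)
position 16: 000 → 0  (bit 0 = 0)
bits b7..b0 = 01101000 = 104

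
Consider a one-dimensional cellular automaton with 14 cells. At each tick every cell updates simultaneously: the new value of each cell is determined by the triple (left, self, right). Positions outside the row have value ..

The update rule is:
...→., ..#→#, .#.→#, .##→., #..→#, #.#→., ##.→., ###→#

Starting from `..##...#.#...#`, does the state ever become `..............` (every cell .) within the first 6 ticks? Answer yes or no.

tick 1: .#..#.##.##.##
tick 2: #####.........
tick 3: .###.#........
tick 4: #.#..##.......
tick 5: #.###..#......
tick 6: #..#.####.....
tick 6 is #..#.####....., still not uniform .

no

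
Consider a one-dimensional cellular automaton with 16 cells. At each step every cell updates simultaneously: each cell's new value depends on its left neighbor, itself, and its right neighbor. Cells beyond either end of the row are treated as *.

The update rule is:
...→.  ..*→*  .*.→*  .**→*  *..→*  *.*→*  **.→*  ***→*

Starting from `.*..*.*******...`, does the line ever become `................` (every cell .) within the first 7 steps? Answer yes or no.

step 1: **************.*
step 2: ****************
step 3: ****************  (fixed point — unchanged through step 7)
step 7 is ****************, still not uniform .

no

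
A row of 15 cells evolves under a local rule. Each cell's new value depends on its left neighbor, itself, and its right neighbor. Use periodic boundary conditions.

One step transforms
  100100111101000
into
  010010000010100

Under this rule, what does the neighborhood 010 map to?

0

At position 0 the neighborhood is 010; the next row has 0 there.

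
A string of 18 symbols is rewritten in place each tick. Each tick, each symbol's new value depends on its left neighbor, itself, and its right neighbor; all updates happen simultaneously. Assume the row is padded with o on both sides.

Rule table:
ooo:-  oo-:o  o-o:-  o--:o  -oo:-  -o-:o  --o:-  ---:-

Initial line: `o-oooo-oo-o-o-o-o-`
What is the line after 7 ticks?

o----o--o-o-o-o-o-
oo---oo-o-o-o-o-o-
-oo---o-o-o-o-o-o-
--oo--o-o-o-o-o-o-
o--oo-o-o-o-o-o-o-
oo--o-o-o-o-o-o-o-
-oo-o-o-o-o-o-o-o-

-oo-o-o-o-o-o-o-o-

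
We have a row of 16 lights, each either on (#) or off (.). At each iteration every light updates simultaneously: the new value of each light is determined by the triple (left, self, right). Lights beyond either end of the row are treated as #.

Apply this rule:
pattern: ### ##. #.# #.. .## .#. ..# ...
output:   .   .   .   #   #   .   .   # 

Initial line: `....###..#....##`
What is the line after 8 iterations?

iteration 1: ###.#..#..###.#.
iteration 2: .....#..#.#.....
iteration 3: ####..#....####.
iteration 4: ....#..###.#....
iteration 5: ###..#.#....###.
iteration 6: ...#....###.#...
iteration 7: ##..###.#....##.
iteration 8: ..#.#....###.#..

..#.#....###.#..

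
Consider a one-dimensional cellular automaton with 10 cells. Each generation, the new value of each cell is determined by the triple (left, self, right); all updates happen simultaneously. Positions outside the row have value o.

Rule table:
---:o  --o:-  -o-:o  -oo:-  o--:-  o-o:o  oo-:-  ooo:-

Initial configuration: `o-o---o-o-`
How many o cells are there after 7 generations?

2

-oo-o-oooo
o--ooo----
-------oo-
-ooooo---o
o------o--
--oooo-o--
------oo--
count of o: 2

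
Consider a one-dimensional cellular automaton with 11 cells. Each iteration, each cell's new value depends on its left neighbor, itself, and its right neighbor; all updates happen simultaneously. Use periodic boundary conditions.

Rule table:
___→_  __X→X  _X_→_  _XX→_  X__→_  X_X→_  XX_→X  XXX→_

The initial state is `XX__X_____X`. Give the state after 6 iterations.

_X_X_____X_
X_______X__
_______X__X
______X__X_
_____X__X__
____X__X___

____X__X___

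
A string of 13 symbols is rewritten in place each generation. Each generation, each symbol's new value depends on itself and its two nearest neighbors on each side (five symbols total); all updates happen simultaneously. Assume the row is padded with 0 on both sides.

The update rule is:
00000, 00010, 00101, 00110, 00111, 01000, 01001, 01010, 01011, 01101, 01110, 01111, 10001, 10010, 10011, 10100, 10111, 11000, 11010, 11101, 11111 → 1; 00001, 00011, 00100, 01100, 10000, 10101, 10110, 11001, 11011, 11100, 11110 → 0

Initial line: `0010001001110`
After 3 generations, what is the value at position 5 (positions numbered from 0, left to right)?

0101110111101
1111110110111
1111010010110
position 5 holds 1

1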